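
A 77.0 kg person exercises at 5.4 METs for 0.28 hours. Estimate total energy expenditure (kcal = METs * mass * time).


Energy = METs * mass(kg) * time(h)
= 5.4 * 77.0 * 0.28
= 116.42 kcal

116.42 kcal


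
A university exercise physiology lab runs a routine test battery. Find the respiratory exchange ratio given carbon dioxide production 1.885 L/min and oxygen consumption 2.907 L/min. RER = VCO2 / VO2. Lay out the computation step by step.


VCO2 = 1.885 L/min
VO2 = 2.907 L/min
RER = 1.885 / 2.907 = 0.6484

0.6484


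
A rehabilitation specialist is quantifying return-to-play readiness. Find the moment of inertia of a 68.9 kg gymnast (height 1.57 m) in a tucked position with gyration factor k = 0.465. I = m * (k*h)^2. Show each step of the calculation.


Radius of gyration = 0.465 * 1.57 = 0.73005 m
I = 68.9 * 0.73005^2
= 68.9 * 0.532973
= 36.722 kg*m^2

36.722 kg*m^2


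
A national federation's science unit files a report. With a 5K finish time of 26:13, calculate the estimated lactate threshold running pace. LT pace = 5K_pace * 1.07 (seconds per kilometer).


Race duration = 1573 s for 5 km
Average pace = 1573 / 5 = 314.6 s/km
LT pace = 314.6 * 1.07
= 336.62 s/km

336.62 s/km


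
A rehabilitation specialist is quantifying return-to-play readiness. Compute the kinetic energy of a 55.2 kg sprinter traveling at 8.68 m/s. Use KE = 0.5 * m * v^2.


Velocity squared = 75.3424
KE = 0.5 * 55.2 * 75.3424 = 2079.45 J

2079.45 J


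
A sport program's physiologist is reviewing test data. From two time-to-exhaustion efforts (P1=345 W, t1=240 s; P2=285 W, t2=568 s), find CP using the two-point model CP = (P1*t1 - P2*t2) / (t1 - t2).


Work in trial 1 = 82800 J
Work in trial 2 = 161880 J
Delta work = -79080 J
Delta time = -328 s
CP = -79080 / -328 = 241.1 W

241.1 W


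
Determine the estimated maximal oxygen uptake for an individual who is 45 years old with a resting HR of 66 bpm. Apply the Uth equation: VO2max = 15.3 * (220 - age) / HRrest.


HRmax = 220 - 45 = 175
VO2max = 15.3 * (175 / 66)
= 15.3 * 2.6515
= 40.57 mL/kg/min

40.57 mL/kg/min


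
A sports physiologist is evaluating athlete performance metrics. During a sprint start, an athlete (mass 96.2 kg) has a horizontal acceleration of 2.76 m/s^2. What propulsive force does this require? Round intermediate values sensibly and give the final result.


Propulsive force = mass * acceleration
= 96.2 kg * 2.76 m/s^2
= 265.51 N

265.51 N


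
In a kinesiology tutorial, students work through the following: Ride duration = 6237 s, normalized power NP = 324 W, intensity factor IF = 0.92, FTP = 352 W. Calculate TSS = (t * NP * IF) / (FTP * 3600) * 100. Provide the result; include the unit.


Numerator = 6237 * 324 * 0.92 = 1859124.96
Denominator = 352 * 3600 = 1267200
TSS = 1859124.96 / 1267200 * 100
= 146.71

146.71 TSS


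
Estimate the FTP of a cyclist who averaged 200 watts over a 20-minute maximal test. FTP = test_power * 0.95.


FTP = 200 * 0.95 = 190.0 W

190.0 W


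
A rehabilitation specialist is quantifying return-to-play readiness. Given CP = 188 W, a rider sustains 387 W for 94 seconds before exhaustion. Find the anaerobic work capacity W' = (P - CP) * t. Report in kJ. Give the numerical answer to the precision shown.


Excess power = 387 - 188 = 199 W
Work above CP = 199 * 94 = 18706 J
W' = 18.706 kJ

18.706 kJ


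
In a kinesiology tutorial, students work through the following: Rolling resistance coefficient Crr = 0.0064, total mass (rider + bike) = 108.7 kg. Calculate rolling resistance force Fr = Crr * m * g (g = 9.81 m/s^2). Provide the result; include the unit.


Fr = Crr * m * g
= 0.0064 * 108.7 * 9.81
= 6.825 N

6.825 N


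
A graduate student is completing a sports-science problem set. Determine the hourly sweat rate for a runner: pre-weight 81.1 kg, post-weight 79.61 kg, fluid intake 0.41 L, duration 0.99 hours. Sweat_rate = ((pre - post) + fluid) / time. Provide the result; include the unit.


Mass lost = 81.1 - 79.61 = 1.49 kg
Add fluid consumed: 1.49 + 0.41 = 1.9 L total sweat
Sweat rate = 1.9 / 0.99 = 1.919 L/h

1.919 L/h


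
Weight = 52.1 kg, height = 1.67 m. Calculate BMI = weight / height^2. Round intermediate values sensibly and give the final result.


height^2 = 1.67^2 = 2.7889
BMI = 52.1 / 2.7889 = 18.68 kg/m^2

18.68 kg/m^2


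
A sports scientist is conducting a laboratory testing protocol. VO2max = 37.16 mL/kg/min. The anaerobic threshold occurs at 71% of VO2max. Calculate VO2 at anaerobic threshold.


AT fraction = 71 / 100 = 0.71
AT VO2 = 37.16 * 0.71
= 26.38 mL/kg/min

26.38 mL/kg/min


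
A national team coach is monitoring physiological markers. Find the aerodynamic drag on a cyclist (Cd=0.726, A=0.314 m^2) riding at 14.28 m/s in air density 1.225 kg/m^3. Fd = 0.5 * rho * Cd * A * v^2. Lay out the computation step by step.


Fd = 0.5 * 1.225 * 0.726 * 0.314 * 14.28^2
= 0.5 * 1.225 * 0.726 * 0.314 * 203.9184
= 28.473 N

28.473 N


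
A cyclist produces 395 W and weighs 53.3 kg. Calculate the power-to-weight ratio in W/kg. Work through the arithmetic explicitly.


P/W = power / mass
= 395 / 53.3
= 7.411 W/kg

7.411 W/kg


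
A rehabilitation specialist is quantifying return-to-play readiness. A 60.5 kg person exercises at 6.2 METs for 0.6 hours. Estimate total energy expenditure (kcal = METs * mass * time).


Energy = METs * mass(kg) * time(h)
= 6.2 * 60.5 * 0.6
= 225.06 kcal

225.06 kcal


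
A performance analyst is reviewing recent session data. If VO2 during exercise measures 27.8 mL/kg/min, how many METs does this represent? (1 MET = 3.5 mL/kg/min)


METs = VO2 / 3.5 = 27.8 / 3.5 = 7.94

7.94 METs


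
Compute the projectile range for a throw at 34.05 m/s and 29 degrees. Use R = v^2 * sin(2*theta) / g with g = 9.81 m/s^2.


Two times the angle = 58 degrees
sin(58) = 0.848048
R = 1159.4025 * 0.848048 / 9.81 = 100.227 m

100.227 m


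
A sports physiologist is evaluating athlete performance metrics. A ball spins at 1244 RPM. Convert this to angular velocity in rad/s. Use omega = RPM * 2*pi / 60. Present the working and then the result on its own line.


omega = 1244 * 2 * pi / 60
= 1244 * 6.28318531 / 60
= 7816.283 / 60
= 130.271 rad/s

130.271 rad/s


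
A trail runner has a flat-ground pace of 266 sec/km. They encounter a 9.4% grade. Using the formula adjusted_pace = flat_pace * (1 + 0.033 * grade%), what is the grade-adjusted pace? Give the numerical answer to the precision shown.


Grade factor = 1 + 0.033 * 9.4 = 1.3102
Adjusted = 266 * 1.3102 = 348.51 sec/km

348.51 s/km


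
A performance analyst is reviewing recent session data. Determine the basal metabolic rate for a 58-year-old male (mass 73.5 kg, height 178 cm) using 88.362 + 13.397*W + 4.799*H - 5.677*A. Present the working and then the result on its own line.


BMR = 88.362 + 13.397*73.5 + 4.799*178 - 5.677*58
= 1598.0 kcal/day

1598.0 kcal/day


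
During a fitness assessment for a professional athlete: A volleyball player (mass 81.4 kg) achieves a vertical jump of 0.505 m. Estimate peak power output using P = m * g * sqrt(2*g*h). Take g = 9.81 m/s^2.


2 * g * h = 2 * 9.81 * 0.505 = 9.9081
sqrt(9.9081) = 3.147713 m/s
P = 81.4 * 9.81 * 3.147713 = 2513.56 W

2513.56 W


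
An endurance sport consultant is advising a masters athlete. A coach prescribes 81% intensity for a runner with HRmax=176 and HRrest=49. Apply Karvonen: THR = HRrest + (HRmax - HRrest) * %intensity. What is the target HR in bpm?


Heart rate reserve = 176 - 49 = 127
Intensity fraction = 81 / 100 = 0.81
THR = 49 + 127 * 0.81 = 151.87 bpm

151.87 bpm


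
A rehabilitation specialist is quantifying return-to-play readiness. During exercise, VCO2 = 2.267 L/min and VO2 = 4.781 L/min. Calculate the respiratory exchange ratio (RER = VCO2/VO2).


RER = VCO2 / VO2
= 2.267 / 4.781
= 0.4742

0.4742


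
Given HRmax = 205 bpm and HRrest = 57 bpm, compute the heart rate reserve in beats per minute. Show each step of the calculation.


Heart rate reserve = maximum HR minus resting HR
HRR = 205 - 57 = 148 bpm

148 bpm


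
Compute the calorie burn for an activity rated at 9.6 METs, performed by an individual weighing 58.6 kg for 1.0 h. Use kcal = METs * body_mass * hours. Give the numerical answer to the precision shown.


Product of METs and mass = 9.6 * 58.6 = 562.56
Total kcal = 562.56 * 1.0 = 562.56 kcal

562.56 kcal


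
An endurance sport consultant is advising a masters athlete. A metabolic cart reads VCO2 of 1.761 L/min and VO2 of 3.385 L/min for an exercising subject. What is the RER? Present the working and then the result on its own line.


RER = VCO2 / VO2 = 1.761 / 3.385 = 0.5202

0.5202


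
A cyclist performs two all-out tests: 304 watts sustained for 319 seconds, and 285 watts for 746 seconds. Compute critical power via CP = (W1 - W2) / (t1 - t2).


W1 = P1 * t1 = 304 * 319 = 96976 J
W2 = P2 * t2 = 285 * 746 = 212610 J
CP = (96976 - 212610) / (319 - 746)
= 270.81 W

270.81 W


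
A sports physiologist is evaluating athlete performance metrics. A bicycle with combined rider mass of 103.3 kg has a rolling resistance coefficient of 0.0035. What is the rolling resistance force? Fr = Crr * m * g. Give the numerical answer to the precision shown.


Fr = 0.0035 * 103.3 * 9.81
= 0.36155 * 9.81
= 3.547 N

3.547 N


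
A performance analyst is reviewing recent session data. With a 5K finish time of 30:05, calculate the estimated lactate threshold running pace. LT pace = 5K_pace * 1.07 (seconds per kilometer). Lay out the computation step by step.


Race duration = 1805 s for 5 km
Average pace = 1805 / 5 = 361.0 s/km
LT pace = 361.0 * 1.07
= 386.27 s/km

386.27 s/km


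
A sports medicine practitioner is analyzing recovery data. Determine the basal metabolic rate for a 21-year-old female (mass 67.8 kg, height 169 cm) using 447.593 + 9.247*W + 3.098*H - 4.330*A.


BMR = 447.593 + 9.247*67.8 + 3.098*169 - 4.330*21
= 1507.17 kcal/day

1507.17 kcal/day


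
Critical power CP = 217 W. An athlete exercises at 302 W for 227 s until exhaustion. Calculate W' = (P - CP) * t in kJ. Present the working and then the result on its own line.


P - CP = 302 - 217 = 85 W
W' = 85 * 227 = 19295 J
= 19295 / 1000 = 19.295 kJ

19.295 kJ


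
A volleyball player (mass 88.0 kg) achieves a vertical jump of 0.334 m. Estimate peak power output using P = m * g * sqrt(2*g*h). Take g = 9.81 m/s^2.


2 * g * h = 2 * 9.81 * 0.334 = 6.55308
sqrt(6.55308) = 2.559898 m/s
P = 88.0 * 9.81 * 2.559898 = 2209.91 W

2209.91 W


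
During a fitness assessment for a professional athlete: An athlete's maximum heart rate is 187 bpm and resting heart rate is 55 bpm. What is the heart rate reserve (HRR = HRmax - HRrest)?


HRR = HRmax - HRrest
= 187 - 55
= 132 bpm

132 bpm


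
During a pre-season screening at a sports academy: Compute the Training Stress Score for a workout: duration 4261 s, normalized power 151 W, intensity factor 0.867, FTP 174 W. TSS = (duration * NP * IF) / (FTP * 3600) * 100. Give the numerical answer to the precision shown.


Product = 4261 * 151 * 0.867 = 557837.337
Base = 174 * 3600 = 626400
TSS = 557837.337 / 626400 * 100 = 89.05

89.05 TSS


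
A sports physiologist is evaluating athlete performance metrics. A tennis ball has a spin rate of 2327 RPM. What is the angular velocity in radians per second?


Convert RPM to rad/s: multiply by 2*pi and divide by 60
omega = 2327 * 2 * pi / 60
= 243.683 rad/s

243.683 rad/s


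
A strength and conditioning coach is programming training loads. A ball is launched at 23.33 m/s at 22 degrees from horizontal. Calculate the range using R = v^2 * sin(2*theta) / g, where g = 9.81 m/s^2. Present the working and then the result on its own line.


sin(2 * 22) = sin(44) = 0.694658
v^2 = 23.33^2 = 544.2889
R = 544.2889 * 0.694658 / 9.81
= 38.542 m

38.542 m


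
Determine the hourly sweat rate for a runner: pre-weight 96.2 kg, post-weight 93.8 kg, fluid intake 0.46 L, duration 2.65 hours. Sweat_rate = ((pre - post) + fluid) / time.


Mass lost = 96.2 - 93.8 = 2.4 kg
Add fluid consumed: 2.4 + 0.46 = 2.86 L total sweat
Sweat rate = 2.86 / 2.65 = 1.079 L/h

1.079 L/h


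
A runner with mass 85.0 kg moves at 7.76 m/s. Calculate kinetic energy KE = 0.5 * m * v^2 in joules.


v^2 = 7.76^2 = 60.2176
KE = 0.5 * 85.0 * 60.2176
= 2559.25 J

2559.25 J


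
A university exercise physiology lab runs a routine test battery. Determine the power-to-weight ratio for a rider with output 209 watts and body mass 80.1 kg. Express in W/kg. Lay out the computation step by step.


P/W = 209 / 80.1 = 2.609 W/kg

2.609 W/kg


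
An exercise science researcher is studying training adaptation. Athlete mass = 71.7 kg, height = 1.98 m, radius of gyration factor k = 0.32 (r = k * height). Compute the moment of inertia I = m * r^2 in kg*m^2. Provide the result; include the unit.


r = k * height = 0.32 * 1.98 = 0.6336 m
r^2 = 0.6336^2 = 0.401449
I = 71.7 * 0.401449 = 28.784 kg*m^2

28.784 kg*m^2


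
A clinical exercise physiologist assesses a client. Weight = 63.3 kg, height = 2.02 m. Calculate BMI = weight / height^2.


height^2 = 2.02^2 = 4.0804
BMI = 63.3 / 4.0804 = 15.51 kg/m^2

15.51 kg/m^2


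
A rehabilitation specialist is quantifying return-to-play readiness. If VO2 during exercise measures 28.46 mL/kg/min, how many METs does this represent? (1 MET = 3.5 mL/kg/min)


METs = VO2 / 3.5 = 28.46 / 3.5 = 8.13

8.13 METs


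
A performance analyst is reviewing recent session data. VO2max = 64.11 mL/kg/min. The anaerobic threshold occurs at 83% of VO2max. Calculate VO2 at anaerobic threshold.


AT fraction = 83 / 100 = 0.83
AT VO2 = 64.11 * 0.83
= 53.21 mL/kg/min

53.21 mL/kg/min


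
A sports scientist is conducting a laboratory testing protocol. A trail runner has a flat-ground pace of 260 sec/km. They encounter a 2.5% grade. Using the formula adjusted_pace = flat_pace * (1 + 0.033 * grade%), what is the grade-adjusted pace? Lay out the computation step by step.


Grade factor = 1 + 0.033 * 2.5 = 1.0825
Adjusted = 260 * 1.0825 = 281.45 sec/km

281.45 s/km


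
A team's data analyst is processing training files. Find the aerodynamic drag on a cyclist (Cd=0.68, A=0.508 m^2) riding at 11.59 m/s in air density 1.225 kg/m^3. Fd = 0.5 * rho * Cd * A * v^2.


Fd = 0.5 * 1.225 * 0.68 * 0.508 * 11.59^2
= 0.5 * 1.225 * 0.68 * 0.508 * 134.3281
= 28.421 N

28.421 N


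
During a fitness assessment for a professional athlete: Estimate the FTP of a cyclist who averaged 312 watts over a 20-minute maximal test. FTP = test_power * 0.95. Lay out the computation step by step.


FTP = 312 * 0.95 = 296.4 W

296.4 W


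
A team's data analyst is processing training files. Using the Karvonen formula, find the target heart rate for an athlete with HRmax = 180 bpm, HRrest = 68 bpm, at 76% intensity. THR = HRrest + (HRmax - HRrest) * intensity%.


HRR = 180 - 68 = 112
THR = 68 + 112 * 0.76
= 68 + 85.12
= 153.12 bpm

153.12 bpm


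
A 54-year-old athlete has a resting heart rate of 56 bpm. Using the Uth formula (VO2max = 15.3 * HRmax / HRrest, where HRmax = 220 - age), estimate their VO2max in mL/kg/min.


HRmax = 220 - 54 = 166 bpm
Ratio = HRmax / HRrest = 166 / 56 = 2.9643
VO2max = 15.3 * 2.9643 = 45.35 mL/kg/min

45.35 mL/kg/min


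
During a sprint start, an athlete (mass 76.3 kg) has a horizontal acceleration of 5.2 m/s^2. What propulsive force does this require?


Propulsive force = mass * acceleration
= 76.3 kg * 5.2 m/s^2
= 396.76 N

396.76 N


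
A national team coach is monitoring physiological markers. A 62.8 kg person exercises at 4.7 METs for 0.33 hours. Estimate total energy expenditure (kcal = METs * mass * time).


Energy = METs * mass(kg) * time(h)
= 4.7 * 62.8 * 0.33
= 97.4 kcal

97.4 kcal


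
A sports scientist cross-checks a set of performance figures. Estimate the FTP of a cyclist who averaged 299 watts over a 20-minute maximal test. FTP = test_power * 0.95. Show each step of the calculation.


FTP = 299 * 0.95 = 284.05 W

284.05 W


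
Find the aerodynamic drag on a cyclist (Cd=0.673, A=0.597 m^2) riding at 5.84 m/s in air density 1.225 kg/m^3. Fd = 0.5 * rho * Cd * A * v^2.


Fd = 0.5 * 1.225 * 0.673 * 0.597 * 5.84^2
= 0.5 * 1.225 * 0.673 * 0.597 * 34.1056
= 8.393 N

8.393 N


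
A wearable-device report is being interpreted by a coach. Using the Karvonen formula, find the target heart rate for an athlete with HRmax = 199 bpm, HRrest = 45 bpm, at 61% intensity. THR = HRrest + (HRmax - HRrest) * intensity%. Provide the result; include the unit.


HRR = 199 - 45 = 154
THR = 45 + 154 * 0.61
= 45 + 93.94
= 138.94 bpm

138.94 bpm


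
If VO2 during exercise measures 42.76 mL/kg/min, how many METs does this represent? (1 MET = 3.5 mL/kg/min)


METs = VO2 / 3.5 = 42.76 / 3.5 = 12.22

12.22 METs


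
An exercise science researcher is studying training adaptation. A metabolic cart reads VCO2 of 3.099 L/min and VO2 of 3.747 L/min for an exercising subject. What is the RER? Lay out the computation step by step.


RER = VCO2 / VO2 = 3.099 / 3.747 = 0.8271

0.8271


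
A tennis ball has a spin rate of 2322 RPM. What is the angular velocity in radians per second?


Convert RPM to rad/s: multiply by 2*pi and divide by 60
omega = 2322 * 2 * pi / 60
= 243.159 rad/s

243.159 rad/s


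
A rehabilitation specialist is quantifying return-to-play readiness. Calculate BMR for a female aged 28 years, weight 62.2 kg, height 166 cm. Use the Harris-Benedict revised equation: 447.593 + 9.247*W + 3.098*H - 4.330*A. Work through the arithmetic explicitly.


Substituting values:
W term = 9.247 * 62.2 = 575.1634
H term = 3.098 * 166 = 514.268
A term = 4.330 * 28 = 121.24
BMR = 1415.78 kcal/day

1415.78 kcal/day


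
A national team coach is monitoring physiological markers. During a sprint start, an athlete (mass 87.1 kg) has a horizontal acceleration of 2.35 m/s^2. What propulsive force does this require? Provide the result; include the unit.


Propulsive force = mass * acceleration
= 87.1 kg * 2.35 m/s^2
= 204.69 N

204.69 N


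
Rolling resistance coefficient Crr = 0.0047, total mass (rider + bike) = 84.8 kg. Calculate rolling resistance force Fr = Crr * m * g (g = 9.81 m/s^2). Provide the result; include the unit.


Fr = Crr * m * g
= 0.0047 * 84.8 * 9.81
= 3.91 N

3.91 N


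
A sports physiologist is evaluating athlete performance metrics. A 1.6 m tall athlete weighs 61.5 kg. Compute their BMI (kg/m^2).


height^2 = 2.56 m^2
BMI = 61.5 / 2.56 = 24.02 kg/m^2

24.02 kg/m^2


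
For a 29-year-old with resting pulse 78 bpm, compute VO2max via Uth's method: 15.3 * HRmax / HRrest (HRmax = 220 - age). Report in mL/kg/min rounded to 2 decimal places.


Step 1: HRmax = 220 - 29 = 191 bpm
Step 2: Ratio = 191 / 78 = 2.4487
Step 3: VO2max = 15.3 * 2.4487 = 37.47 mL/kg/min

37.47 mL/kg/min


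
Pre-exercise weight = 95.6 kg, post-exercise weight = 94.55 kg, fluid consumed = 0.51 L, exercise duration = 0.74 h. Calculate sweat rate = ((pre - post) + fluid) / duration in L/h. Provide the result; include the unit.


Weight loss = 95.6 - 94.55 = 1.05 kg (approx L)
Total sweat = 1.05 + 0.51 = 1.56 L
Sweat rate = 1.56 / 0.74 = 2.108 L/h

2.108 L/h


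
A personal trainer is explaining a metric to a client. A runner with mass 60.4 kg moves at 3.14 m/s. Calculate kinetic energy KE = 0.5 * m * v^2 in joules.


v^2 = 3.14^2 = 9.8596
KE = 0.5 * 60.4 * 9.8596
= 297.76 J

297.76 J


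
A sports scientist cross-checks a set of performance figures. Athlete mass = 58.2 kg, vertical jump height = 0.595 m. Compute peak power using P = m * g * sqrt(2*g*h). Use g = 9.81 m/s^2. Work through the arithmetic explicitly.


sqrt(2 * 9.81 * 0.595) = sqrt(11.6739) = 3.416709 m/s
P = 58.2 * 9.81 * 3.416709
= 1950.74 W

1950.74 W


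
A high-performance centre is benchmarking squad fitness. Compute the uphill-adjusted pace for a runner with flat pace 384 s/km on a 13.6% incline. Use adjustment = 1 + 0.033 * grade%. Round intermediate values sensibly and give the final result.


Adjustment factor = 1 + 0.033 * 13.6 = 1.4488
Grade-adjusted pace = 384 * 1.4488 = 556.34 s/km

556.34 s/km


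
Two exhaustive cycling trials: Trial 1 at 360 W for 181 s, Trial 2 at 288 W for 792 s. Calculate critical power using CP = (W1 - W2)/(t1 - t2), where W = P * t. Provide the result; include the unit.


W1 = 360 * 181 = 65160 J
W2 = 288 * 792 = 228096 J
CP = (65160 - 228096) / (181 - 792)
= -162936 / -611
= 266.67 W

266.67 W


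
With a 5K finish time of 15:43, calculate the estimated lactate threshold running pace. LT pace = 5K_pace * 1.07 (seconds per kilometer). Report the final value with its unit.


Race duration = 943 s for 5 km
Average pace = 943 / 5 = 188.6 s/km
LT pace = 188.6 * 1.07
= 201.8 s/km

201.8 s/km


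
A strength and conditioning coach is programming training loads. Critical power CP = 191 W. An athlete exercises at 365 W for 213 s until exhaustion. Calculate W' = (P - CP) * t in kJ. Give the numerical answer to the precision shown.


P - CP = 365 - 191 = 174 W
W' = 174 * 213 = 37062 J
= 37062 / 1000 = 37.062 kJ

37.062 kJ


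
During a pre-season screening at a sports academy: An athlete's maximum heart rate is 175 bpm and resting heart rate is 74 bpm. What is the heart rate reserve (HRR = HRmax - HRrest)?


HRR = HRmax - HRrest
= 175 - 74
= 101 bpm

101 bpm


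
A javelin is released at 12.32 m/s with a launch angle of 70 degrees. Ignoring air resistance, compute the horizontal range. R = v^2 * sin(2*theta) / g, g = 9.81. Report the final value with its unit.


Launch speed squared = 151.7824
sin(2 * 70 deg) = 0.642788
Range = 151.7824 * 0.642788 / 9.81
= 9.945 m

9.945 m


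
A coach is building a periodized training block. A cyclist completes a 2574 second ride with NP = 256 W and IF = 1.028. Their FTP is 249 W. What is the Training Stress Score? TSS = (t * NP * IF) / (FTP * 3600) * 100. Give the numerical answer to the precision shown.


t * NP * IF = 2574 * 256 * 1.028 = 677394.432
FTP * 3600 = 896400
TSS = (677394.432 / 896400) * 100 = 75.57

75.57 TSS


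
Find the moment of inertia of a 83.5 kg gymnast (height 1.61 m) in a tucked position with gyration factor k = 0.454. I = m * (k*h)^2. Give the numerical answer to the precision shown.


Radius of gyration = 0.454 * 1.61 = 0.73094 m
I = 83.5 * 0.73094^2
= 83.5 * 0.534273
= 44.612 kg*m^2

44.612 kg*m^2


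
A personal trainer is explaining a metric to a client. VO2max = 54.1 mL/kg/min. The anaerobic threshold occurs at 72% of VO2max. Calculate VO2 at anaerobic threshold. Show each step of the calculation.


AT fraction = 72 / 100 = 0.72
AT VO2 = 54.1 * 0.72
= 38.95 mL/kg/min

38.95 mL/kg/min


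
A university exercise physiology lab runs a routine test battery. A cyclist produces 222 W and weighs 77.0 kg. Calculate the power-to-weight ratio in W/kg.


P/W = power / mass
= 222 / 77.0
= 2.883 W/kg

2.883 W/kg


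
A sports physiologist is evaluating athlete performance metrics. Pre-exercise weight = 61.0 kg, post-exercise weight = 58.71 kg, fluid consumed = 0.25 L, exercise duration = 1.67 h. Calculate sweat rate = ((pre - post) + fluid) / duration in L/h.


Weight loss = 61.0 - 58.71 = 2.29 kg (approx L)
Total sweat = 2.29 + 0.25 = 2.54 L
Sweat rate = 2.54 / 1.67 = 1.521 L/h

1.521 L/h


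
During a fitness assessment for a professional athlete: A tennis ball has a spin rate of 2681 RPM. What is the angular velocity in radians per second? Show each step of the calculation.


Convert RPM to rad/s: multiply by 2*pi and divide by 60
omega = 2681 * 2 * pi / 60
= 280.754 rad/s

280.754 rad/s


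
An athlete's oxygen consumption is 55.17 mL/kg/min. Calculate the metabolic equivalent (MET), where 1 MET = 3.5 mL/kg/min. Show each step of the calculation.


MET = VO2 / 3.5
= 55.17 / 3.5
= 15.76 METs

15.76 METs


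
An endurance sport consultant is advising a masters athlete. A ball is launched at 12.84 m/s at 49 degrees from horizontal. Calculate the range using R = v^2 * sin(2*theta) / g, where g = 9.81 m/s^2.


sin(2 * 49) = sin(98) = 0.990268
v^2 = 12.84^2 = 164.8656
R = 164.8656 * 0.990268 / 9.81
= 16.642 m

16.642 m


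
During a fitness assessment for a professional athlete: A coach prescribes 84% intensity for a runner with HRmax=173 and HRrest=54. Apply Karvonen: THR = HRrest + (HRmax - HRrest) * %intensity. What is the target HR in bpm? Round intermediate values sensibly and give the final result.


Heart rate reserve = 173 - 54 = 119
Intensity fraction = 84 / 100 = 0.84
THR = 54 + 119 * 0.84 = 153.96 bpm

153.96 bpm


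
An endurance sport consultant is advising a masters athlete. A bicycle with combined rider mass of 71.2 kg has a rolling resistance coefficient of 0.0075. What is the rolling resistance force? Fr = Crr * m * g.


Fr = 0.0075 * 71.2 * 9.81
= 0.534 * 9.81
= 5.239 N

5.239 N


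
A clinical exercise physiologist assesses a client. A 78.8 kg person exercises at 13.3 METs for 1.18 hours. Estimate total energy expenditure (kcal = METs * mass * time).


Energy = METs * mass(kg) * time(h)
= 13.3 * 78.8 * 1.18
= 1236.69 kcal

1236.69 kcal


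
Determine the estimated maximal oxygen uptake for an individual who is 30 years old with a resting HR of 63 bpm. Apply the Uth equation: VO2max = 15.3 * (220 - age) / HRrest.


HRmax = 220 - 30 = 190
VO2max = 15.3 * (190 / 63)
= 15.3 * 3.0159
= 46.14 mL/kg/min

46.14 mL/kg/min


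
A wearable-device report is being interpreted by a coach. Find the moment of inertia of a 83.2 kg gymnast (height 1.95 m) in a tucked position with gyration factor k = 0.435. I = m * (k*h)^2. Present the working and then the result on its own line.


Radius of gyration = 0.435 * 1.95 = 0.84825 m
I = 83.2 * 0.84825^2
= 83.2 * 0.719528
= 59.865 kg*m^2

59.865 kg*m^2


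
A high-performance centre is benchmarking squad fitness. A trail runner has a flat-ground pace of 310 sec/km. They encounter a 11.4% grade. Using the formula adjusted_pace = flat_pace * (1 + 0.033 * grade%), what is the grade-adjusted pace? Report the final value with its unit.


Grade factor = 1 + 0.033 * 11.4 = 1.3762
Adjusted = 310 * 1.3762 = 426.62 sec/km

426.62 s/km


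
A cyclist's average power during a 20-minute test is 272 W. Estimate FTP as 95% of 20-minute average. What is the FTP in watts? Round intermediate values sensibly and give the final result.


FTP = 20-min power * 0.95
= 272 * 0.95
= 258.4 W

258.4 W


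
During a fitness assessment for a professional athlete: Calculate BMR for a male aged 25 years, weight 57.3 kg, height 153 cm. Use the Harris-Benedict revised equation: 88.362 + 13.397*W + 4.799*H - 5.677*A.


Substituting values:
W term = 13.397 * 57.3 = 767.6481
H term = 4.799 * 153 = 734.247
A term = 5.677 * 25 = 141.925
BMR = 1448.33 kcal/day

1448.33 kcal/day


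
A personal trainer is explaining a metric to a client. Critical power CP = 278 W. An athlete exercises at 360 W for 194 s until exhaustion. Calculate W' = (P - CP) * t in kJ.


P - CP = 360 - 278 = 82 W
W' = 82 * 194 = 15908 J
= 15908 / 1000 = 15.908 kJ

15.908 kJ


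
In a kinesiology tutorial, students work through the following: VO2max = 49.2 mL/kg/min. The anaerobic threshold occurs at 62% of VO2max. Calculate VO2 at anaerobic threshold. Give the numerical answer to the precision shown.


AT fraction = 62 / 100 = 0.62
AT VO2 = 49.2 * 0.62
= 30.5 mL/kg/min

30.5 mL/kg/min


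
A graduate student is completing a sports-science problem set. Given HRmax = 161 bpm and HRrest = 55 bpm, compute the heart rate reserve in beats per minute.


Heart rate reserve = maximum HR minus resting HR
HRR = 161 - 55 = 106 bpm

106 bpm


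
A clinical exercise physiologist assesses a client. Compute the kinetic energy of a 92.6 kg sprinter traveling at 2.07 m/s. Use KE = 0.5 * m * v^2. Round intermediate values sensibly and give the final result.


Velocity squared = 4.2849
KE = 0.5 * 92.6 * 4.2849 = 198.39 J

198.39 J


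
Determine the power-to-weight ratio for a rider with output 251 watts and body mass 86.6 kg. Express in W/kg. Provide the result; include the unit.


P/W = 251 / 86.6 = 2.898 W/kg

2.898 W/kg


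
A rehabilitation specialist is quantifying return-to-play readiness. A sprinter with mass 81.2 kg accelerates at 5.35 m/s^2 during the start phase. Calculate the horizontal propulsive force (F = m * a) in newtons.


F = m * a
= 81.2 * 5.35
= 434.42 N

434.42 N


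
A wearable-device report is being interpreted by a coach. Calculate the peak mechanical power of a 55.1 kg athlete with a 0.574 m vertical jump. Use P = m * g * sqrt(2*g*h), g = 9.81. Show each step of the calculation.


First, sqrt(2gh) = sqrt(2 * 9.81 * 0.574)
= sqrt(11.26188) = 3.355872 m/s
Power = 55.1 * 9.81 * 3.355872 = 1813.95 W

1813.95 W


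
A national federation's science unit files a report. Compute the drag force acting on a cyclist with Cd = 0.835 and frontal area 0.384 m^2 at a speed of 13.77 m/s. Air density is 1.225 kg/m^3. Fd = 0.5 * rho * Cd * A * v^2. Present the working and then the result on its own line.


Step 1: v^2 = 189.6129
Step 2: Fd = 0.5 * 1.225 * 0.835 * 0.384 * 189.6129
= 37.238 N

37.238 N


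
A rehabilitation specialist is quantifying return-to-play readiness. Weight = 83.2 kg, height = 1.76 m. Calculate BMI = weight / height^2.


height^2 = 1.76^2 = 3.0976
BMI = 83.2 / 3.0976 = 26.86 kg/m^2

26.86 kg/m^2


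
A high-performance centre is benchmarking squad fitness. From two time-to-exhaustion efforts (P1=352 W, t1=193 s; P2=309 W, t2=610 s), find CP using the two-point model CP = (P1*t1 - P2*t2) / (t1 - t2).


Work in trial 1 = 67936 J
Work in trial 2 = 188490 J
Delta work = -120554 J
Delta time = -417 s
CP = -120554 / -417 = 289.1 W

289.1 W


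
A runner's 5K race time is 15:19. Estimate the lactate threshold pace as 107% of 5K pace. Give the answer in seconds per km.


Total race time = 15*60 + 19 = 919 seconds
5K pace = 919 / 5 = 183.8 sec/km
LT pace = 183.8 * 1.07 = 196.67 sec/km

196.67 s/km


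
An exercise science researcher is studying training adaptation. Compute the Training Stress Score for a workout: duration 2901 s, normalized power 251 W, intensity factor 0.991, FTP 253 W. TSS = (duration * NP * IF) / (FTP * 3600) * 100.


Product = 2901 * 251 * 0.991 = 721597.641
Base = 253 * 3600 = 910800
TSS = 721597.641 / 910800 * 100 = 79.23

79.23 TSS


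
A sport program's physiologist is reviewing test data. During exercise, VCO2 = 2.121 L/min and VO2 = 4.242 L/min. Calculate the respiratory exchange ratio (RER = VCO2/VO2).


RER = VCO2 / VO2
= 2.121 / 4.242
= 0.5

0.5


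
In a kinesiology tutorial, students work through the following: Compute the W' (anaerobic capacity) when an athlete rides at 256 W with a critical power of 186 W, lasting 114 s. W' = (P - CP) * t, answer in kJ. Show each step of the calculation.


Above-CP power = 70 W
Duration = 114 s
W' = 70 * 114 = 7980 J
Convert: 7980 / 1000 = 7.98 kJ

7.98 kJ


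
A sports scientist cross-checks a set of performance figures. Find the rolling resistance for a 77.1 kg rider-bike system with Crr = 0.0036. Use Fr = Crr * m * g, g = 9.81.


m * g = 77.1 * 9.81 = 756.351 N
Fr = 0.0036 * 756.351 = 2.723 N

2.723 N


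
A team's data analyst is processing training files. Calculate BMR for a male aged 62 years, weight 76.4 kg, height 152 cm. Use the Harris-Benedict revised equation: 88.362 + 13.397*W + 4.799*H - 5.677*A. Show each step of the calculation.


Substituting values:
W term = 13.397 * 76.4 = 1023.5308
H term = 4.799 * 152 = 729.448
A term = 5.677 * 62 = 351.974
BMR = 1489.37 kcal/day

1489.37 kcal/day


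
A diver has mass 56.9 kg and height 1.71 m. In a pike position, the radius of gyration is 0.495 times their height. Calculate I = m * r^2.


r = 0.495 * 1.71 = 0.84645 m
I = m * r^2 = 56.9 * 0.716478 = 40.768 kg*m^2

40.768 kg*m^2


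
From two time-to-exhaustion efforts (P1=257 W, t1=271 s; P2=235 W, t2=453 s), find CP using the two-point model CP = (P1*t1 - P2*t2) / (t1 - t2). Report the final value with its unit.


Work in trial 1 = 69647 J
Work in trial 2 = 106455 J
Delta work = -36808 J
Delta time = -182 s
CP = -36808 / -182 = 202.24 W

202.24 W


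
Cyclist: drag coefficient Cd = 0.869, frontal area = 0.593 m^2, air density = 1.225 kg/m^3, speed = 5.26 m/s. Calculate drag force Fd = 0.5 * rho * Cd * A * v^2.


v^2 = 5.26^2 = 27.6676
Fd = 0.5 * 1.225 * 0.869 * 0.593 * 27.6676
= 8.733 N

8.733 N


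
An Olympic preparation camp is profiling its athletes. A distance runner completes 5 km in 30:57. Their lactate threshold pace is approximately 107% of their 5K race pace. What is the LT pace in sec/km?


Convert to seconds: 30 min 57 s = 1857 s
Pace per km = 1857 / 5 = 371.4 s/km
LT pace = 371.4 * 1.07 = 397.4 s/km

397.4 s/km


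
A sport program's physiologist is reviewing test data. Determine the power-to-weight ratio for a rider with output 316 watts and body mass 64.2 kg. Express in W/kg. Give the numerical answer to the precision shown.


P/W = 316 / 64.2 = 4.922 W/kg

4.922 W/kg


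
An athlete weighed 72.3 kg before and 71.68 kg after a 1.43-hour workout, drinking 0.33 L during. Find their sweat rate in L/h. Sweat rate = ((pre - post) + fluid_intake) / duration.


Body mass change = 0.62 kg
Total sweat loss = 0.62 + 0.33 = 0.95 L
Rate = 0.95 / 1.43 = 0.664 L/h

0.664 L/h


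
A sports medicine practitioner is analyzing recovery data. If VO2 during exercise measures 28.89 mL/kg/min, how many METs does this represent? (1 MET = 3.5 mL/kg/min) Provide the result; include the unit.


METs = VO2 / 3.5 = 28.89 / 3.5 = 8.25

8.25 METs


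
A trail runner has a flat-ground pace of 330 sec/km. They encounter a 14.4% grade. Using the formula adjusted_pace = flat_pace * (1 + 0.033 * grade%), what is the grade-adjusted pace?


Grade factor = 1 + 0.033 * 14.4 = 1.4752
Adjusted = 330 * 1.4752 = 486.82 sec/km

486.82 s/km


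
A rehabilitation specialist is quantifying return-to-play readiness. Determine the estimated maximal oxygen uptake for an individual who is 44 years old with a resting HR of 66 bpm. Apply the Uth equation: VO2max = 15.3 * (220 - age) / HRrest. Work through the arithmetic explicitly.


HRmax = 220 - 44 = 176
VO2max = 15.3 * (176 / 66)
= 15.3 * 2.6667
= 40.8 mL/kg/min

40.8 mL/kg/min


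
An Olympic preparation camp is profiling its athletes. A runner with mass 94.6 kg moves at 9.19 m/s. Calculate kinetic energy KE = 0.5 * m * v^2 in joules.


v^2 = 9.19^2 = 84.4561
KE = 0.5 * 94.6 * 84.4561
= 3994.77 J

3994.77 J


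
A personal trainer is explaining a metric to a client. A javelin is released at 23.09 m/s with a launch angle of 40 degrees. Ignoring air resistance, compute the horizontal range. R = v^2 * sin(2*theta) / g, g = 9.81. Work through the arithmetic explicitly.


Launch speed squared = 533.1481
sin(2 * 40 deg) = 0.984808
Range = 533.1481 * 0.984808 / 9.81
= 53.522 m

53.522 m


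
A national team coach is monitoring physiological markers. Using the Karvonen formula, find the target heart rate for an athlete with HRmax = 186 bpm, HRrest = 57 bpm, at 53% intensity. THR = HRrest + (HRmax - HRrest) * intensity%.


HRR = 186 - 57 = 129
THR = 57 + 129 * 0.53
= 57 + 68.37
= 125.37 bpm

125.37 bpm


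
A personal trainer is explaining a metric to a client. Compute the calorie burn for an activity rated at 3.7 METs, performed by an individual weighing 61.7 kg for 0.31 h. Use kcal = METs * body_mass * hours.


Product of METs and mass = 3.7 * 61.7 = 228.29
Total kcal = 228.29 * 0.31 = 70.77 kcal

70.77 kcal


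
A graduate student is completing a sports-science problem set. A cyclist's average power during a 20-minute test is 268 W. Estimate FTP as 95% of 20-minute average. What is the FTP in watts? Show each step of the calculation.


FTP = 20-min power * 0.95
= 268 * 0.95
= 254.6 W

254.6 W


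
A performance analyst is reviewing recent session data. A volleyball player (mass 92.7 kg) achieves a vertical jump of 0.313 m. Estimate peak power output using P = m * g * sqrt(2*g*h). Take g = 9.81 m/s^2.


2 * g * h = 2 * 9.81 * 0.313 = 6.14106
sqrt(6.14106) = 2.478116 m/s
P = 92.7 * 9.81 * 2.478116 = 2253.57 W

2253.57 W


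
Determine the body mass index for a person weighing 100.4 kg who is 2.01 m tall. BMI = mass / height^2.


BMI = mass / height^2
= 100.4 / 2.01^2
= 100.4 / 4.0401
= 24.85 kg/m^2

24.85 kg/m^2


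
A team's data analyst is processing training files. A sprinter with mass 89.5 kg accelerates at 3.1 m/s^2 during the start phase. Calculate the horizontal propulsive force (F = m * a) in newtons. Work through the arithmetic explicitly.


F = m * a
= 89.5 * 3.1
= 277.45 N

277.45 N


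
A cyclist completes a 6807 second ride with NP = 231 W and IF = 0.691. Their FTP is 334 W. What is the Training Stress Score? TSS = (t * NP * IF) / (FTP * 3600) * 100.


t * NP * IF = 6807 * 231 * 0.691 = 1086540.147
FTP * 3600 = 1202400
TSS = (1086540.147 / 1202400) * 100 = 90.36

90.36 TSS


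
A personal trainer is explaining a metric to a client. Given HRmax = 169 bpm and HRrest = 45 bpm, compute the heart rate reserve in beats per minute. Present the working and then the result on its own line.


Heart rate reserve = maximum HR minus resting HR
HRR = 169 - 45 = 124 bpm

124 bpm


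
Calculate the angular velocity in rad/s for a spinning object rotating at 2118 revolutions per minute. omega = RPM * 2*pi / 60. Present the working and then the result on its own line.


omega = RPM * 2*pi / 60
= 2118 * 6.28318531 / 60
= 221.796 rad/s

221.796 rad/s


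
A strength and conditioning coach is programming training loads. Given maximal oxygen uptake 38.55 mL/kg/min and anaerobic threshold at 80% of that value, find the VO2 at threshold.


Percentage as decimal = 0.8
VO2 at AT = 38.55 * 0.8 = 30.84 mL/kg/min

30.84 mL/kg/min


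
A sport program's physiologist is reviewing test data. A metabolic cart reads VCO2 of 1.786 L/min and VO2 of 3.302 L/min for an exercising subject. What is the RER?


RER = VCO2 / VO2 = 1.786 / 3.302 = 0.5409

0.5409


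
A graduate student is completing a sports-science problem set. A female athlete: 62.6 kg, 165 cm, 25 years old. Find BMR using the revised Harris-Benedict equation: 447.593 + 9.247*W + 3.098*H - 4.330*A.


Intercept = 447.593
Weight contribution = 9.247 * 62.6 = 578.8622
Height contribution = 3.098 * 165 = 511.17
Age contribution = 4.33 * 25 = 108.25
BMR = 447.593 + 578.8622 + 511.17 - 108.25
= 1429.38 kcal/day

1429.38 kcal/day


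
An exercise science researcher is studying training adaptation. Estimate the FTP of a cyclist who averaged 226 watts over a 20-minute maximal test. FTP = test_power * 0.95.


FTP = 226 * 0.95 = 214.7 W

214.7 W


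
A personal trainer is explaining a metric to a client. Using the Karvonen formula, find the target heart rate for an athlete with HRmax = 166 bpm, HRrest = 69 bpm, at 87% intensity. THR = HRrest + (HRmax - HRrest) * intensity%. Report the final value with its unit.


HRR = 166 - 69 = 97
THR = 69 + 97 * 0.87
= 69 + 84.39
= 153.39 bpm

153.39 bpm


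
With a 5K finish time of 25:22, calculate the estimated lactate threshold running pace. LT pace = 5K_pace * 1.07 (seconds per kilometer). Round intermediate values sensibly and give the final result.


Race duration = 1522 s for 5 km
Average pace = 1522 / 5 = 304.4 s/km
LT pace = 304.4 * 1.07
= 325.71 s/km

325.71 s/km


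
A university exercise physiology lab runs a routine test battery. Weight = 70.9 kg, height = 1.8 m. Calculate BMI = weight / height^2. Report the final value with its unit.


height^2 = 1.8^2 = 3.24
BMI = 70.9 / 3.24 = 21.88 kg/m^2

21.88 kg/m^2


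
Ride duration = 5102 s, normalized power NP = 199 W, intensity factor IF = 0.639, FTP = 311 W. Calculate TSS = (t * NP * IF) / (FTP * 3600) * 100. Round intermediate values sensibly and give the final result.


Numerator = 5102 * 199 * 0.639 = 648775.422
Denominator = 311 * 3600 = 1119600
TSS = 648775.422 / 1119600 * 100
= 57.95

57.95 TSS
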